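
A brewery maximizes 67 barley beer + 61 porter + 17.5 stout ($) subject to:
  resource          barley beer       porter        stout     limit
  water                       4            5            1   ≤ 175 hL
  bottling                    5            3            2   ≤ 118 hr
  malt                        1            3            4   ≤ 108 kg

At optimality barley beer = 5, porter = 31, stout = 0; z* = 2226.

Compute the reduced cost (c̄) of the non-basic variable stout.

-4.5

Check each constraint at x*: water 175/175 (tight); bottling 118/118 (tight); malt 98/108 (slack 10).
Since malt is not tight, its dual is 0.
The binding rows give the dual system: 4·y_water + 5·y_bottling = 67 and 5·y_water + 3·y_bottling = 61.
Solving: y_water = 8, y_bottling = 7.
Reduced cost of stout: c₃ − yᵀa₃ = 17.5 − (8·1 + 7·2) = 17.5 − 22 = -4.5.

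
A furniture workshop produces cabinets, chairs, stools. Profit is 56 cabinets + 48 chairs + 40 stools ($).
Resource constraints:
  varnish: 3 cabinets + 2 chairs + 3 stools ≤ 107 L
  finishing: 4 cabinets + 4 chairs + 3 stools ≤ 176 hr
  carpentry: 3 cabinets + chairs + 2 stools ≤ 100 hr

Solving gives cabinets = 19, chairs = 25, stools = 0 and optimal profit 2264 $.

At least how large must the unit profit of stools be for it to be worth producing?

48

Check each constraint at x*: varnish 107/107 (tight); finishing 176/176 (tight); carpentry 82/100 (slack 18).
By complementary slackness, y = 0 for the non-binding constraint.
The binding rows give the dual system: 3·y_varnish + 4·y_finishing = 56 and 2·y_varnish + 4·y_finishing = 48.
This yields shadow prices y_varnish = 8, y_finishing = 8.
stools enters the basis when its profit ≥ yᵀa₃ = 8·3 + 8·3 = 48.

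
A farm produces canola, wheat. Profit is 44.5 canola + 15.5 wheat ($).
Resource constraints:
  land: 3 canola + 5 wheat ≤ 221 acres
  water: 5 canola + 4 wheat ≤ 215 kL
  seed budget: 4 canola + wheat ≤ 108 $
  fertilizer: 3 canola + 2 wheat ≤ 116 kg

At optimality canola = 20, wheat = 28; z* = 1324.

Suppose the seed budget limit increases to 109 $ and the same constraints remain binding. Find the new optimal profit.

1332.5

Binding: seed budget and fertilizer. Non-binding: land (21 unused), water (3 unused).
Slack constraints have shadow price 0 (complementary slackness).
Dual feasibility on the basic columns requires 4·y_seed budget + 3·y_fertilizer = 44.5, 1·y_seed budget + 2·y_fertilizer = 15.5.
This yields shadow prices y_seed budget = 8.5, y_fertilizer = 3.5.
Δz = y_seed budget·Δb = 8.5 × (1) = 8.5, so new z* = 1324 + 8.5 = 1332.5.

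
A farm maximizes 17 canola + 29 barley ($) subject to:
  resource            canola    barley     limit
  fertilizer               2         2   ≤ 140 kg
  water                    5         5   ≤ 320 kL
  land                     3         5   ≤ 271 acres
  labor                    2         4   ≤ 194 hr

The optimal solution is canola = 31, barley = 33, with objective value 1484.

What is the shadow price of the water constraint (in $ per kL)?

Check each constraint at x*: fertilizer 128/140 (slack 12); water 320/320 (tight); land 258/271 (slack 13); labor 194/194 (tight).
By complementary slackness, y = 0 for the non-binding constraints.
The binding rows give the dual system: 5·y_water + 2·y_labor = 17 and 5·y_water + 4·y_labor = 29.
→ y_water = 1 and y_labor = 6.
Shadow price of water = 1.

1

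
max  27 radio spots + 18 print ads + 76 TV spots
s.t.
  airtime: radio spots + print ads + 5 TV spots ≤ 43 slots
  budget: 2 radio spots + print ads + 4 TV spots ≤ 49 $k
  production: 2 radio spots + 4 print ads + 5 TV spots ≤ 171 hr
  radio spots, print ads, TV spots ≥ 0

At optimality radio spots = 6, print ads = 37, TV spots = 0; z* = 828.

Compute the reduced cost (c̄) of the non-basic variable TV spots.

At the optimum: airtime uses 43 of 43 (binding); budget uses 49 of 49 (binding); production uses 160 of 171 (slack = 11).
By complementary slackness, y = 0 for the non-binding constraint.
From A_Bᵀ y = c: 1·y_airtime + 2·y_budget = 27; 1·y_airtime + 1·y_budget = 18.
Solving: y_airtime = 9, y_budget = 9.
Reduced cost of TV spots: c₃ − yᵀa₃ = 76 − (9·5 + 9·4) = 76 − 81 = -5.

-5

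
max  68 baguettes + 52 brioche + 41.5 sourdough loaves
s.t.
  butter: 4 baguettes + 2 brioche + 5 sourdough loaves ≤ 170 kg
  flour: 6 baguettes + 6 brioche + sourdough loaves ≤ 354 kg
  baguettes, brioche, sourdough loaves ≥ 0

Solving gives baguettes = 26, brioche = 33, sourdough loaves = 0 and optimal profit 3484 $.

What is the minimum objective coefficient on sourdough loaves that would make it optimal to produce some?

Check each constraint at x*: butter 170/170 (tight); flour 354/354 (tight).
The binding rows give the dual system: 4·y_butter + 6·y_flour = 68 and 2·y_butter + 6·y_flour = 52.
→ y_butter = 8 and y_flour = 6.
sourdough loaves enters the basis when its profit ≥ yᵀa₃ = 8·5 + 6·1 = 46.

46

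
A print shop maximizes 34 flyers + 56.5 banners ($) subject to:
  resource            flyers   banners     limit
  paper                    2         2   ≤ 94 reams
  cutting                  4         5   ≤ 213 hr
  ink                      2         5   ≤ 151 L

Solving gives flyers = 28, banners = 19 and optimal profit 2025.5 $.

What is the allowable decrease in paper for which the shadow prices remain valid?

Binding constraints: paper, ink. The basis is B = [[2,2],[2,5]] with det 6.
Per unit decrease in paper, x* moves by d = (-0.8333, 0.3333).
The basis stays optimal until flyers reaches 0; allowable decrease = 33.6 reams.

33.6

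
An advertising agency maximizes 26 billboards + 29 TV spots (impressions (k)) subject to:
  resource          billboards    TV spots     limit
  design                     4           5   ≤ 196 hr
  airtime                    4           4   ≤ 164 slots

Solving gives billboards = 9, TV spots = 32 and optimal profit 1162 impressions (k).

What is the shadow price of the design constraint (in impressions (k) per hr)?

3

At the optimum: design uses 196 of 196 (binding); airtime uses 164 of 164 (binding).
The binding rows give the dual system: 4·y_design + 4·y_airtime = 26 and 5·y_design + 4·y_airtime = 29.
→ y_design = 3 and y_airtime = 3.5.
Shadow price of design = 3.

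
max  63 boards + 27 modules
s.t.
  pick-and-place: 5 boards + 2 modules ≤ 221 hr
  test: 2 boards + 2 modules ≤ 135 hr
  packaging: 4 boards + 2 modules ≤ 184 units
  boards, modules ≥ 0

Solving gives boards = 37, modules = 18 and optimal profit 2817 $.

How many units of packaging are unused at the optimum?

packaging used = 4·37 + 2·18 = 184; slack = 184 − 184 = 0.

0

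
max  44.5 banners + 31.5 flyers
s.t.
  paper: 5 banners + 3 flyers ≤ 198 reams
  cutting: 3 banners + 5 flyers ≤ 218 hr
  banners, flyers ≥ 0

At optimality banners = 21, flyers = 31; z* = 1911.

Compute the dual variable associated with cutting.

1.5

Check each constraint at x*: paper 198/198 (tight); cutting 218/218 (tight).
The binding rows give the dual system: 5·y_paper + 3·y_cutting = 44.5 and 3·y_paper + 5·y_cutting = 31.5.
This yields shadow prices y_paper = 8, y_cutting = 1.5.
Shadow price of cutting = 1.5.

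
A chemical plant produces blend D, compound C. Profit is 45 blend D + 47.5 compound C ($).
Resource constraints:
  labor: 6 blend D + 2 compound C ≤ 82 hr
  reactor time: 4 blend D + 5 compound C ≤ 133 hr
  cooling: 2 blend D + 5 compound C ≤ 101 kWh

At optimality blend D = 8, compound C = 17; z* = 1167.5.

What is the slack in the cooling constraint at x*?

0

cooling used = 2·8 + 5·17 = 101; slack = 101 − 101 = 0.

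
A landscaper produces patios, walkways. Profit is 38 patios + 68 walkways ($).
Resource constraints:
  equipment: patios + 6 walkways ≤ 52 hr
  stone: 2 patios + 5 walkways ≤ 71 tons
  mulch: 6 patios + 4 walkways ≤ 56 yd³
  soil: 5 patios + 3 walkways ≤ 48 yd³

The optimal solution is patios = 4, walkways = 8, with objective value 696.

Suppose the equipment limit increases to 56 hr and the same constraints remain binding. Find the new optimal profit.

728

Check each constraint at x*: equipment 52/52 (tight); stone 48/71 (slack 23); mulch 56/56 (tight); soil 44/48 (slack 4).
Slack constraints have shadow price 0 (complementary slackness).
From A_Bᵀ y = c: 1·y_equipment + 6·y_mulch = 38; 6·y_equipment + 4·y_mulch = 68.
Solving: y_equipment = 8, y_mulch = 5.
Δz = y_equipment·Δb = 8 × (4) = 32, so new z* = 696 + 32 = 728.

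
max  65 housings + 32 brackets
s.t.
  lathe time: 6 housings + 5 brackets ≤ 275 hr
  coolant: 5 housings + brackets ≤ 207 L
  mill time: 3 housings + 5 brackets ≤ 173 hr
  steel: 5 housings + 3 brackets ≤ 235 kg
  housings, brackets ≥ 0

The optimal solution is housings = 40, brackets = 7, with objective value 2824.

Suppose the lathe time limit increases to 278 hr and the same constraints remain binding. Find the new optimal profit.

At the optimum: lathe time uses 275 of 275 (binding); coolant uses 207 of 207 (binding); mill time uses 155 of 173 (slack = 18); steel uses 221 of 235 (slack = 14).
Slack constraints have shadow price 0 (complementary slackness).
From A_Bᵀ y = c: 6·y_lathe time + 5·y_coolant = 65; 5·y_lathe time + 1·y_coolant = 32.
Solving: y_lathe time = 5, y_coolant = 7.
Δz = y_lathe time·Δb = 5 × (3) = 15, so new z* = 2824 + 15 = 2839.

2839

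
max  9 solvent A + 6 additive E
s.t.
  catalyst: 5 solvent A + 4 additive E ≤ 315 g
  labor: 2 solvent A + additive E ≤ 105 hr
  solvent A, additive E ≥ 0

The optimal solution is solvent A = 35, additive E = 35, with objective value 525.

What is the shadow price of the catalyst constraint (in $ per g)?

1

Check each constraint at x*: catalyst 315/315 (tight); labor 105/105 (tight).
The binding rows give the dual system: 5·y_catalyst + 2·y_labor = 9 and 4·y_catalyst + 1·y_labor = 6.
Solving: y_catalyst = 1, y_labor = 2.
Shadow price of catalyst = 1.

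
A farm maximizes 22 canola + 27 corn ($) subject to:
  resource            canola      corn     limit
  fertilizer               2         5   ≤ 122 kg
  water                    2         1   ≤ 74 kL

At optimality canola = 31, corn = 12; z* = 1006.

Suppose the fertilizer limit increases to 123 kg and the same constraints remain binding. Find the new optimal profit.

Both fertilizer and water are binding at x*.
Dual feasibility on the basic columns requires 2·y_fertilizer + 2·y_water = 22, 5·y_fertilizer + 1·y_water = 27.
Solving: y_fertilizer = 4, y_water = 7.
Δz = y_fertilizer·Δb = 4 × (1) = 4, so new z* = 1006 + 4 = 1010.

1010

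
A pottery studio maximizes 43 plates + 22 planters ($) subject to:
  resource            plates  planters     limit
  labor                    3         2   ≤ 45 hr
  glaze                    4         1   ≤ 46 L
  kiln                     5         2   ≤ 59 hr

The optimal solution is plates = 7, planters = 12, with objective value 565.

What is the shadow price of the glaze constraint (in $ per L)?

0

Check each constraint at x*: labor 45/45 (tight); glaze 40/46 (slack 6); kiln 59/59 (tight).
Since glaze is not tight, its dual is 0.
Dual feasibility on the basic columns requires 3·y_labor + 5·y_kiln = 43, 2·y_labor + 2·y_kiln = 22.
This yields shadow prices y_labor = 6, y_kiln = 5.
Shadow price of glaze = 0.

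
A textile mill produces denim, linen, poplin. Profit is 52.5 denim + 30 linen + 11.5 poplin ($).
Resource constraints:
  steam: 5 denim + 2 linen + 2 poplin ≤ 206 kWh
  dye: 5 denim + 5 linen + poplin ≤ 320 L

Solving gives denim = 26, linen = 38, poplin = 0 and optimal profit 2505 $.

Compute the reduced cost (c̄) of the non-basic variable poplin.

Check each constraint at x*: steam 206/206 (tight); dye 320/320 (tight).
From A_Bᵀ y = c: 5·y_steam + 5·y_dye = 52.5; 2·y_steam + 5·y_dye = 30.
This yields shadow prices y_steam = 7.5, y_dye = 3.
Reduced cost of poplin: c₃ − yᵀa₃ = 11.5 − (7.5·2 + 3·1) = 11.5 − 18 = -6.5.

-6.5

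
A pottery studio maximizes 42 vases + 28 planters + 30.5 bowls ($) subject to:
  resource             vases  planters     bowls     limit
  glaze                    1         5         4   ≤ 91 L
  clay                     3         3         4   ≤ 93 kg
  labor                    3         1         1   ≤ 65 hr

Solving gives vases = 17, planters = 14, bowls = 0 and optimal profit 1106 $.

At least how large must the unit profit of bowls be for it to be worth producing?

Binding: clay and labor. Non-binding: glaze (4 unused).
By complementary slackness, y = 0 for the non-binding constraint.
The binding rows give the dual system: 3·y_clay + 3·y_labor = 42 and 3·y_clay + 1·y_labor = 28.
This yields shadow prices y_clay = 7, y_labor = 7.
bowls enters the basis when its profit ≥ yᵀa₃ = 7·4 + 7·1 = 35.

35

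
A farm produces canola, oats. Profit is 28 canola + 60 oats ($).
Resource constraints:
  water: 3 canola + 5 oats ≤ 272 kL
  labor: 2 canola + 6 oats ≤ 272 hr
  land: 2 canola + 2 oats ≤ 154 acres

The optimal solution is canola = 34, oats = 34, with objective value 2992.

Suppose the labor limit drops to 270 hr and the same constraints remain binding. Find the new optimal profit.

2982

Check each constraint at x*: water 272/272 (tight); labor 272/272 (tight); land 136/154 (slack 18).
By complementary slackness, y = 0 for the non-binding constraint.
Dual feasibility on the basic columns requires 3·y_water + 2·y_labor = 28, 5·y_water + 6·y_labor = 60.
Solving: y_water = 6, y_labor = 5.
Δz = y_labor·Δb = 5 × (-2) = -10, so new z* = 2992 − 10 = 2982.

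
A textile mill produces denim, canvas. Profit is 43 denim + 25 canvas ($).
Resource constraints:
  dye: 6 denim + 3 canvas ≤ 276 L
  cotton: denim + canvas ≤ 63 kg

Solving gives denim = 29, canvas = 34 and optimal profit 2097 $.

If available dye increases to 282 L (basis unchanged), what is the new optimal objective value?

Check each constraint at x*: dye 276/276 (tight); cotton 63/63 (tight).
From A_Bᵀ y = c: 6·y_dye + 1·y_cotton = 43; 3·y_dye + 1·y_cotton = 25.
Solving: y_dye = 6, y_cotton = 7.
Δz = y_dye·Δb = 6 × (6) = 36, so new z* = 2097 + 36 = 2133.

2133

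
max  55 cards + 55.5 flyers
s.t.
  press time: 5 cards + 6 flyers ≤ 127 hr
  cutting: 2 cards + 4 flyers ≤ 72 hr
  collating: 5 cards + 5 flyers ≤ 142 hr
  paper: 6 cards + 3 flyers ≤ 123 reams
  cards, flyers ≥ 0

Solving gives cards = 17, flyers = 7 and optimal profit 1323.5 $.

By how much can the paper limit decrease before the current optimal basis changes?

26.25

Binding constraints: press time, paper. The basis is B = [[5,6],[6,3]] with det -21.
Per unit decrease in paper, x* moves by d = (-0.2857, 0.2381).
The basis stays optimal until cutting becomes binding; allowable decrease = 26.25 reams.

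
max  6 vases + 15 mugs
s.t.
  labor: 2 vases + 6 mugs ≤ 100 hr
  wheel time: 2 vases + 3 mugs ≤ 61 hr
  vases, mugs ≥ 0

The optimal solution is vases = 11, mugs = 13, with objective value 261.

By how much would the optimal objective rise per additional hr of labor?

2

Check each constraint at x*: labor 100/100 (tight); wheel time 61/61 (tight).
From A_Bᵀ y = c: 2·y_labor + 2·y_wheel time = 6; 6·y_labor + 3·y_wheel time = 15.
This yields shadow prices y_labor = 2, y_wheel time = 1.
Shadow price of labor = 2.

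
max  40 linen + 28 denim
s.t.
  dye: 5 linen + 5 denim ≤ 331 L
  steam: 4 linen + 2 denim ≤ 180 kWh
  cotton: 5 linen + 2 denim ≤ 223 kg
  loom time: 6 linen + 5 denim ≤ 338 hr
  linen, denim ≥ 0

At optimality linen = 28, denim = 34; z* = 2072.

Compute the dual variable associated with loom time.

4

Binding: steam and loom time. Non-binding: dye (21 unused), cotton (15 unused).
By complementary slackness, y = 0 for the non-binding constraints.
From A_Bᵀ y = c: 4·y_steam + 6·y_loom time = 40; 2·y_steam + 5·y_loom time = 28.
Solving: y_steam = 4, y_loom time = 4.
Shadow price of loom time = 4.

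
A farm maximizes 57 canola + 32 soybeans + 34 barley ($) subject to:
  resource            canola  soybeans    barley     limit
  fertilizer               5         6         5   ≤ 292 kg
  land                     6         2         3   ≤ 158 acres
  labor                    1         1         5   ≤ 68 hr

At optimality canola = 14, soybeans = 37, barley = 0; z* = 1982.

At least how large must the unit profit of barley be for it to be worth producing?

36

Check each constraint at x*: fertilizer 292/292 (tight); land 158/158 (tight); labor 51/68 (slack 17).
By complementary slackness, y = 0 for the non-binding constraint.
The binding rows give the dual system: 5·y_fertilizer + 6·y_land = 57 and 6·y_fertilizer + 2·y_land = 32.
→ y_fertilizer = 3 and y_land = 7.
barley enters the basis when its profit ≥ yᵀa₃ = 3·5 + 7·3 = 36.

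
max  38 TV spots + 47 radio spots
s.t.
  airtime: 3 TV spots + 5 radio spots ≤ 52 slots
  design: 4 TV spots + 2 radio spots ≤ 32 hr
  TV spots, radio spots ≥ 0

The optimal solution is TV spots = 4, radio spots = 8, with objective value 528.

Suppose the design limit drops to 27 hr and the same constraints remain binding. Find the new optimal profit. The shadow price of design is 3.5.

Δb = -5, so new z* = 528 + (3.5)·(-5) = 528 − 17.5 = 510.5.

510.5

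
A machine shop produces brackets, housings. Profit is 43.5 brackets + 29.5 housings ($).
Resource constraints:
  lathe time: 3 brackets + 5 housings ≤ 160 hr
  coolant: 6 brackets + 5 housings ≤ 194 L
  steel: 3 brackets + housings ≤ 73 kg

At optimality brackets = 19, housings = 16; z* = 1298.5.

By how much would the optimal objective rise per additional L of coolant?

5

Check each constraint at x*: lathe time 137/160 (slack 23); coolant 194/194 (tight); steel 73/73 (tight).
Since lathe time is not tight, its dual is 0.
From A_Bᵀ y = c: 6·y_coolant + 3·y_steel = 43.5; 5·y_coolant + 1·y_steel = 29.5.
Solving: y_coolant = 5, y_steel = 4.5.
Shadow price of coolant = 5.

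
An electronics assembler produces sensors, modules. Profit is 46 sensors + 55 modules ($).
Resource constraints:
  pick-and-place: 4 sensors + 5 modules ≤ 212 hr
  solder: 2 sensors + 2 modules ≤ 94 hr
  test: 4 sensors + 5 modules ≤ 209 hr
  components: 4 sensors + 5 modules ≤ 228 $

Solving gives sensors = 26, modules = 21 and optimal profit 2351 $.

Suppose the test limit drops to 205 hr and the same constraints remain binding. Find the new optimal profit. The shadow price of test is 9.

2315

Δb = -4, so new z* = 2351 + (9)·(-4) = 2351 − 36 = 2315.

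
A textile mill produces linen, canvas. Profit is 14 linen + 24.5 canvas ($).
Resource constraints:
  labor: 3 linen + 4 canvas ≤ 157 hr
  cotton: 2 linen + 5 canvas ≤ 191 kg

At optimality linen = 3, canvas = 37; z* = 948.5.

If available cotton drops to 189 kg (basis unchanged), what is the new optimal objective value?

Check each constraint at x*: labor 157/157 (tight); cotton 191/191 (tight).
The binding rows give the dual system: 3·y_labor + 2·y_cotton = 14 and 4·y_labor + 5·y_cotton = 24.5.
This yields shadow prices y_labor = 3, y_cotton = 2.5.
Δz = y_cotton·Δb = 2.5 × (-2) = -5, so new z* = 948.5 − 5 = 943.5.

943.5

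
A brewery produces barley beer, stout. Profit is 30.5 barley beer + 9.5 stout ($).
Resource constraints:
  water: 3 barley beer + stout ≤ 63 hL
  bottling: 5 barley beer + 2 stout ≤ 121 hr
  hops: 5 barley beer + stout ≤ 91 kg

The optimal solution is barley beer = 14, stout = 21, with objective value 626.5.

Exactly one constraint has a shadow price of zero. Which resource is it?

bottling

water: 63/63 (binding)
bottling: 112/121 (slack 9)
hops: 91/91 (binding)
By complementary slackness, a constraint with positive slack has shadow price 0 → bottling.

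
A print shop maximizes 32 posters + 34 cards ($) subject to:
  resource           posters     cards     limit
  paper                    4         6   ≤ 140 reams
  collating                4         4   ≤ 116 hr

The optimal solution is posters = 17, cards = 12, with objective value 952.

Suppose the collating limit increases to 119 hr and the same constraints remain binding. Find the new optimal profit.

At the optimum: paper uses 140 of 140 (binding); collating uses 116 of 116 (binding).
Dual feasibility on the basic columns requires 4·y_paper + 4·y_collating = 32, 6·y_paper + 4·y_collating = 34.
Solving: y_paper = 1, y_collating = 7.
Δz = y_collating·Δb = 7 × (3) = 21, so new z* = 952 + 21 = 973.

973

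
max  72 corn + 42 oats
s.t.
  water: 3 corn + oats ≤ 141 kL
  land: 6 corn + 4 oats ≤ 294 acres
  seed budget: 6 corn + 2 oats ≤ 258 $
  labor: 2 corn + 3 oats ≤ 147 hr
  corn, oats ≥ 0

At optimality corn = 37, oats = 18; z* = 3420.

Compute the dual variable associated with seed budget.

Binding: land and seed budget. Non-binding: water (12 unused), labor (19 unused).
By complementary slackness, y = 0 for the non-binding constraints.
From A_Bᵀ y = c: 6·y_land + 6·y_seed budget = 72; 4·y_land + 2·y_seed budget = 42.
This yields shadow prices y_land = 9, y_seed budget = 3.
Shadow price of seed budget = 3.

3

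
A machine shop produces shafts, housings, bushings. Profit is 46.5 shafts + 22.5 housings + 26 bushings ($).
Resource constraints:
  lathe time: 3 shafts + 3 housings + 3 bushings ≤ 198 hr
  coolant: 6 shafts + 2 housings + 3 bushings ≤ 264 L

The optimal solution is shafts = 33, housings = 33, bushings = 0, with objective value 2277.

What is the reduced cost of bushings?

-2.5

At the optimum: lathe time uses 198 of 198 (binding); coolant uses 264 of 264 (binding).
Dual feasibility on the basic columns requires 3·y_lathe time + 6·y_coolant = 46.5, 3·y_lathe time + 2·y_coolant = 22.5.
→ y_lathe time = 3.5 and y_coolant = 6.
Reduced cost of bushings: c₃ − yᵀa₃ = 26 − (3.5·3 + 6·3) = 26 − 28.5 = -2.5.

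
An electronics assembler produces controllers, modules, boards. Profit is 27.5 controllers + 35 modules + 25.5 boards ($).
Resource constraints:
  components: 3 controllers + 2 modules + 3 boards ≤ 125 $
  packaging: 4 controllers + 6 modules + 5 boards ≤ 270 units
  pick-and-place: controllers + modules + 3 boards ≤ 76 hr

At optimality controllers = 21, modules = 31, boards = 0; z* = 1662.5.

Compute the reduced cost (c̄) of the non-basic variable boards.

Binding: components and packaging. Non-binding: pick-and-place (24 unused).
Slack constraints have shadow price 0 (complementary slackness).
The binding rows give the dual system: 3·y_components + 4·y_packaging = 27.5 and 2·y_components + 6·y_packaging = 35.
→ y_components = 2.5 and y_packaging = 5.
Reduced cost of boards: c₃ − yᵀa₃ = 25.5 − (2.5·3 + 5·5) = 25.5 − 32.5 = -7.

-7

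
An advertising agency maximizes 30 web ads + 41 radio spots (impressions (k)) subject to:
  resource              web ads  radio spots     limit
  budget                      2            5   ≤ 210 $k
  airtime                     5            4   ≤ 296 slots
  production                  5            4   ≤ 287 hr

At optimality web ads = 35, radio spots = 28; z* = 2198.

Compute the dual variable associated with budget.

Check each constraint at x*: budget 210/210 (tight); airtime 287/296 (slack 9); production 287/287 (tight).
Since airtime is not tight, its dual is 0.
From A_Bᵀ y = c: 2·y_budget + 5·y_production = 30; 5·y_budget + 4·y_production = 41.
This yields shadow prices y_budget = 5, y_production = 4.
Shadow price of budget = 5.

5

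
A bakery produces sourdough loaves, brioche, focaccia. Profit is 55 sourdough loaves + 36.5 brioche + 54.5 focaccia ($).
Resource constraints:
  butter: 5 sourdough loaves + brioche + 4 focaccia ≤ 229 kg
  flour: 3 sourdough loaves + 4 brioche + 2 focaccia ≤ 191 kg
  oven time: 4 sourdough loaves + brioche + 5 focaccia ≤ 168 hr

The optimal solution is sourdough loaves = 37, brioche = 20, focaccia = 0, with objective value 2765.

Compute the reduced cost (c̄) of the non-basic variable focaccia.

-2

Binding: flour and oven time. Non-binding: butter (24 unused).
Since butter is not tight, its dual is 0.
The binding rows give the dual system: 3·y_flour + 4·y_oven time = 55 and 4·y_flour + 1·y_oven time = 36.5.
→ y_flour = 7 and y_oven time = 8.5.
Reduced cost of focaccia: c₃ − yᵀa₃ = 54.5 − (7·2 + 8.5·5) = 54.5 − 56.5 = -2.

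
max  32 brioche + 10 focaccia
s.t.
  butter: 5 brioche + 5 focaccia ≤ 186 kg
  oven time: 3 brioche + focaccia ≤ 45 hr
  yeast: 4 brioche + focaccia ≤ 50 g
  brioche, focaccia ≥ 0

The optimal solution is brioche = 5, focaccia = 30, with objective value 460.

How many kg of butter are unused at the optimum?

butter used = 5·5 + 5·30 = 175; slack = 186 − 175 = 11.

11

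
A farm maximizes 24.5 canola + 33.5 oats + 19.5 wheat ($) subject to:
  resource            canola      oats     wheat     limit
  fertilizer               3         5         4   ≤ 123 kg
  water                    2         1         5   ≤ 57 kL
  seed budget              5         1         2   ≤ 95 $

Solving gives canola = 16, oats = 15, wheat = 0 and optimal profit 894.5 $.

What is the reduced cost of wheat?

Binding: fertilizer and seed budget. Non-binding: water (10 unused).
Since water is not tight, its dual is 0.
From A_Bᵀ y = c: 3·y_fertilizer + 5·y_seed budget = 24.5; 5·y_fertilizer + 1·y_seed budget = 33.5.
This yields shadow prices y_fertilizer = 6.5, y_seed budget = 1.
Reduced cost of wheat: c₃ − yᵀa₃ = 19.5 − (6.5·4 + 1·2) = 19.5 − 28 = -8.5.

-8.5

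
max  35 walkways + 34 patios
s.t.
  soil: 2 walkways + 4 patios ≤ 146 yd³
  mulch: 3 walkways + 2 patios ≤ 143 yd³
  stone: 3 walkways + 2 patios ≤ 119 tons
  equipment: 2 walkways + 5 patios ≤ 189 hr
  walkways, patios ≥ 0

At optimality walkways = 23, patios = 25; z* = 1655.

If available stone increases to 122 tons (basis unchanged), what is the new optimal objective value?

Binding: soil and stone. Non-binding: mulch (24 unused), equipment (18 unused).
By complementary slackness, y = 0 for the non-binding constraints.
Dual feasibility on the basic columns requires 2·y_soil + 3·y_stone = 35, 4·y_soil + 2·y_stone = 34.
This yields shadow prices y_soil = 4, y_stone = 9.
Δz = y_stone·Δb = 9 × (3) = 27, so new z* = 1655 + 27 = 1682.

1682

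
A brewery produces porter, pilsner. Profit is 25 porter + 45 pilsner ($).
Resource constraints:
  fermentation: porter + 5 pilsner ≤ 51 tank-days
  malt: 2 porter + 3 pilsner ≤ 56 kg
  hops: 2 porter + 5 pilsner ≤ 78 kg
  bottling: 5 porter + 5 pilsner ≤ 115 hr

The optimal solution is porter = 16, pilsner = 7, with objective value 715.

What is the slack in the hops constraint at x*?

11

hops used = 2·16 + 5·7 = 67; slack = 78 − 67 = 11.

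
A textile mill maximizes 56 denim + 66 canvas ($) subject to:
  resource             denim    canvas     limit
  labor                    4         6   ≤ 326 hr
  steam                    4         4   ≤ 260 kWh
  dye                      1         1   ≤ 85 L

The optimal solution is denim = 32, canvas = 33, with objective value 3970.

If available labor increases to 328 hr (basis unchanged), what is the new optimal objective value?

Binding: labor and steam. Non-binding: dye (20 unused).
By complementary slackness, y = 0 for the non-binding constraint.
From A_Bᵀ y = c: 4·y_labor + 4·y_steam = 56; 6·y_labor + 4·y_steam = 66.
→ y_labor = 5 and y_steam = 9.
Δz = y_labor·Δb = 5 × (2) = 10, so new z* = 3970 + 10 = 3980.

3980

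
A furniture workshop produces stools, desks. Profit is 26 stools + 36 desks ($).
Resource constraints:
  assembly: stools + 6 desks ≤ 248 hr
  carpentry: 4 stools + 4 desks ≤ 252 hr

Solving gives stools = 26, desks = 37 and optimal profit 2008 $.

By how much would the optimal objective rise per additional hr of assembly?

2

Check each constraint at x*: assembly 248/248 (tight); carpentry 252/252 (tight).
Dual feasibility on the basic columns requires 1·y_assembly + 4·y_carpentry = 26, 6·y_assembly + 4·y_carpentry = 36.
Solving: y_assembly = 2, y_carpentry = 6.
Shadow price of assembly = 2.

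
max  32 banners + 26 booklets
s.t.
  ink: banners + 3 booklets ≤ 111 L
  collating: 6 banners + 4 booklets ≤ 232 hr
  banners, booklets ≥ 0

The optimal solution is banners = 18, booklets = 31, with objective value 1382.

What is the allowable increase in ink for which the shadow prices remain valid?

63

Binding constraints: ink, collating. The basis is B = [[1,3],[6,4]] with det -14.
Per unit increase in ink, x* moves by d = (-0.2857, 0.4286).
The basis stays optimal until banners reaches 0; allowable increase = 63 L.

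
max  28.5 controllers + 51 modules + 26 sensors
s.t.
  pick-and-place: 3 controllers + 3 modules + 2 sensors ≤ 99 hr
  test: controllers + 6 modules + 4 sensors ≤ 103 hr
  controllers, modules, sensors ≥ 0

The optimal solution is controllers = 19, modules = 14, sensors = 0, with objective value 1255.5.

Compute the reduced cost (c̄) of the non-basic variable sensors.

-8

At the optimum: pick-and-place uses 99 of 99 (binding); test uses 103 of 103 (binding).
The binding rows give the dual system: 3·y_pick-and-place + 1·y_test = 28.5 and 3·y_pick-and-place + 6·y_test = 51.
Solving: y_pick-and-place = 8, y_test = 4.5.
Reduced cost of sensors: c₃ − yᵀa₃ = 26 − (8·2 + 4.5·4) = 26 − 34 = -8.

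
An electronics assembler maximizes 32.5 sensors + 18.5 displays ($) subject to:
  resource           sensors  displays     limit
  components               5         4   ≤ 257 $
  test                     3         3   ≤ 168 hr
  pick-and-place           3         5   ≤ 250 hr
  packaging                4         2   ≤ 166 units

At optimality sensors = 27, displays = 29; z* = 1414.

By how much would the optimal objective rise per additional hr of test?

1.5

Binding: test and packaging. Non-binding: components (6 unused), pick-and-place (24 unused).
Since components, pick-and-place are not tight, their duals are 0.
From A_Bᵀ y = c: 3·y_test + 4·y_packaging = 32.5; 3·y_test + 2·y_packaging = 18.5.
This yields shadow prices y_test = 1.5, y_packaging = 7.
Shadow price of test = 1.5.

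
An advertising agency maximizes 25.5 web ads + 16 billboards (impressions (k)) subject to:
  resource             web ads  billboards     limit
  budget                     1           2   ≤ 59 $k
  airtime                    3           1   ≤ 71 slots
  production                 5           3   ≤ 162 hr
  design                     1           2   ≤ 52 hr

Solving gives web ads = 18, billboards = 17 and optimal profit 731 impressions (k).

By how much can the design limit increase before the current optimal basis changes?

Binding constraints: airtime, design. The basis is B = [[3,1],[1,2]] with det 5.
Per unit increase in design, x* moves by d = (-0.2, 0.6).
The basis stays optimal until budget becomes binding; allowable increase = 7 hr.

7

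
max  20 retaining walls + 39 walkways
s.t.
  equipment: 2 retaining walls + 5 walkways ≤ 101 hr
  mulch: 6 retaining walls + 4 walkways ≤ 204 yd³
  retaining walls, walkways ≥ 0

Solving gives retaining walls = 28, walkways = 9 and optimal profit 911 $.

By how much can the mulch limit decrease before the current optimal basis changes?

Binding constraints: equipment, mulch. The basis is B = [[2,5],[6,4]] with det -22.
Per unit decrease in mulch, x* moves by d = (-0.2273, 0.0909).
The basis stays optimal until retaining walls reaches 0; allowable decrease = 123.2 yd³.

123.2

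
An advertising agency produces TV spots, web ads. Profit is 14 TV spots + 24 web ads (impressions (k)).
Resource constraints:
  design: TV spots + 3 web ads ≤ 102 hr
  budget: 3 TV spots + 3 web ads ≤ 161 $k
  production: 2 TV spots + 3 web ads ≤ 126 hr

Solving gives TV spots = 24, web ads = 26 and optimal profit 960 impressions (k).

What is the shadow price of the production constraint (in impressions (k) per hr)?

6

Check each constraint at x*: design 102/102 (tight); budget 150/161 (slack 11); production 126/126 (tight).
Slack constraints have shadow price 0 (complementary slackness).
Dual feasibility on the basic columns requires 1·y_design + 2·y_production = 14, 3·y_design + 3·y_production = 24.
Solving: y_design = 2, y_production = 6.
Shadow price of production = 6.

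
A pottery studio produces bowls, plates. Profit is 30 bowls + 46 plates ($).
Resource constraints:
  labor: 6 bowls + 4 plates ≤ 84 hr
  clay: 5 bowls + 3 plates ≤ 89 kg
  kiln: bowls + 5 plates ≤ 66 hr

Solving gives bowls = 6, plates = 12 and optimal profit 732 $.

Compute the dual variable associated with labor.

4

Binding: labor and kiln. Non-binding: clay (23 unused).
Since clay is not tight, its dual is 0.
Dual feasibility on the basic columns requires 6·y_labor + 1·y_kiln = 30, 4·y_labor + 5·y_kiln = 46.
→ y_labor = 4 and y_kiln = 6.
Shadow price of labor = 4.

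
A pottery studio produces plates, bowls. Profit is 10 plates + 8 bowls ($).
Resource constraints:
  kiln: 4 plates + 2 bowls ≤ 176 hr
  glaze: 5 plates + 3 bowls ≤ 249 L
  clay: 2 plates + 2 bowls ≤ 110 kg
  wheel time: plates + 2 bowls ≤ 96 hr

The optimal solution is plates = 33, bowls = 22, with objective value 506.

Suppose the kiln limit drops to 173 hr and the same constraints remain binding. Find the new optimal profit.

Binding: kiln and clay. Non-binding: glaze (18 unused), wheel time (19 unused).
By complementary slackness, y = 0 for the non-binding constraints.
The binding rows give the dual system: 4·y_kiln + 2·y_clay = 10 and 2·y_kiln + 2·y_clay = 8.
This yields shadow prices y_kiln = 1, y_clay = 3.
Δz = y_kiln·Δb = 1 × (-3) = -3, so new z* = 506 − 3 = 503.

503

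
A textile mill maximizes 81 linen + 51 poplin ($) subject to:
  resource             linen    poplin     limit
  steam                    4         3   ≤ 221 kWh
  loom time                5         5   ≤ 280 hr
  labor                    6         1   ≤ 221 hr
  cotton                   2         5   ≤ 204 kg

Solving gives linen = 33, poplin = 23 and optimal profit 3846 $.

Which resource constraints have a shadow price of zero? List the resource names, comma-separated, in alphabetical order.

steam: 201/221 (slack 20)
loom time: 280/280 (binding)
labor: 221/221 (binding)
cotton: 181/204 (slack 23)
By complementary slackness, a constraint with positive slack has shadow price 0 → cotton, steam.

cotton, steam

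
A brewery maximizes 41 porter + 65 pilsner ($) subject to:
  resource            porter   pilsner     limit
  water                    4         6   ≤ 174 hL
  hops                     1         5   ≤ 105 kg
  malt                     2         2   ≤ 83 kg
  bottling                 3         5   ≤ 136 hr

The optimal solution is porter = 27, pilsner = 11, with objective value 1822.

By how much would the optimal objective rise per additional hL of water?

5

Check each constraint at x*: water 174/174 (tight); hops 82/105 (slack 23); malt 76/83 (slack 7); bottling 136/136 (tight).
Slack constraints have shadow price 0 (complementary slackness).
The binding rows give the dual system: 4·y_water + 3·y_bottling = 41 and 6·y_water + 5·y_bottling = 65.
This yields shadow prices y_water = 5, y_bottling = 7.
Shadow price of water = 5.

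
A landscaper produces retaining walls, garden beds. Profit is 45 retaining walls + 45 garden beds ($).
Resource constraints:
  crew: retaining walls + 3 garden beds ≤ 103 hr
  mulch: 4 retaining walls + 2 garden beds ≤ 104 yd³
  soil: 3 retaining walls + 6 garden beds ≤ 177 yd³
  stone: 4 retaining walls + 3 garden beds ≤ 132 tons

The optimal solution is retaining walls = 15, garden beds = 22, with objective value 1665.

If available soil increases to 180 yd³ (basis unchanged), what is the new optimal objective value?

At the optimum: crew uses 81 of 103 (slack = 22); mulch uses 104 of 104 (binding); soil uses 177 of 177 (binding); stone uses 126 of 132 (slack = 6).
By complementary slackness, y = 0 for the non-binding constraints.
Dual feasibility on the basic columns requires 4·y_mulch + 3·y_soil = 45, 2·y_mulch + 6·y_soil = 45.
→ y_mulch = 7.5 and y_soil = 5.
Δz = y_soil·Δb = 5 × (3) = 15, so new z* = 1665 + 15 = 1680.

1680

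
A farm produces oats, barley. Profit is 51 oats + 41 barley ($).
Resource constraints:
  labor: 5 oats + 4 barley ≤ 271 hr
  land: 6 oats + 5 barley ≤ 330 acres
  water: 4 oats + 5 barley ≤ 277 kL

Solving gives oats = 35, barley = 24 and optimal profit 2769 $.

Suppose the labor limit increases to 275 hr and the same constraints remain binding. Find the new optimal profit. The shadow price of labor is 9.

Δb = 4, so new z* = 2769 + (9)·(4) = 2769 + 36 = 2805.

2805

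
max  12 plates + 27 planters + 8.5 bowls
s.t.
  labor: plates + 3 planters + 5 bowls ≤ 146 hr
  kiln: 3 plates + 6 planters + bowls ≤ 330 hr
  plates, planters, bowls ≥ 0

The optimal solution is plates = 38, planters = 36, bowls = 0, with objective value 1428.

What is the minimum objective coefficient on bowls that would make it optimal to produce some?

18

Both labor and kiln are binding at x*.
The binding rows give the dual system: 1·y_labor + 3·y_kiln = 12 and 3·y_labor + 6·y_kiln = 27.
→ y_labor = 3 and y_kiln = 3.
bowls enters the basis when its profit ≥ yᵀa₃ = 3·5 + 3·1 = 18.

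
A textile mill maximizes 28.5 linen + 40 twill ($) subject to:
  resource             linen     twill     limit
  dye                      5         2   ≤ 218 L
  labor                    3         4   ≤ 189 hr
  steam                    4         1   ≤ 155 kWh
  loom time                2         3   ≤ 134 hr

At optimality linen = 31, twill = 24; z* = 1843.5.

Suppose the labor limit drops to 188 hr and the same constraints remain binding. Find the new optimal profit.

1838

At the optimum: dye uses 203 of 218 (slack = 15); labor uses 189 of 189 (binding); steam uses 148 of 155 (slack = 7); loom time uses 134 of 134 (binding).
Slack constraints have shadow price 0 (complementary slackness).
Dual feasibility on the basic columns requires 3·y_labor + 2·y_loom time = 28.5, 4·y_labor + 3·y_loom time = 40.
→ y_labor = 5.5 and y_loom time = 6.
Δz = y_labor·Δb = 5.5 × (-1) = -5.5, so new z* = 1843.5 − 5.5 = 1838.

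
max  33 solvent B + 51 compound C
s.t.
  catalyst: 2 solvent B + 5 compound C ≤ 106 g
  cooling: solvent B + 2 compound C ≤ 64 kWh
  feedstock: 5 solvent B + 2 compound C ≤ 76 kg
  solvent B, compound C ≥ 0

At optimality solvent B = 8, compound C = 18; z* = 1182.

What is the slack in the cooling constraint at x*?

cooling used = 1·8 + 2·18 = 44; slack = 64 − 44 = 20.

20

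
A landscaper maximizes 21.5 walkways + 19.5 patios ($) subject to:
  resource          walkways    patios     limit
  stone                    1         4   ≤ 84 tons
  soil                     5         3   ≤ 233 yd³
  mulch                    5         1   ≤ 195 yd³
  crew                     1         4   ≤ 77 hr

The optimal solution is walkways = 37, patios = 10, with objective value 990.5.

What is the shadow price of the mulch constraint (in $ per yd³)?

3.5

Check each constraint at x*: stone 77/84 (slack 7); soil 215/233 (slack 18); mulch 195/195 (tight); crew 77/77 (tight).
Since stone, soil are not tight, their duals are 0.
Dual feasibility on the basic columns requires 5·y_mulch + 1·y_crew = 21.5, 1·y_mulch + 4·y_crew = 19.5.
→ y_mulch = 3.5 and y_crew = 4.
Shadow price of mulch = 3.5.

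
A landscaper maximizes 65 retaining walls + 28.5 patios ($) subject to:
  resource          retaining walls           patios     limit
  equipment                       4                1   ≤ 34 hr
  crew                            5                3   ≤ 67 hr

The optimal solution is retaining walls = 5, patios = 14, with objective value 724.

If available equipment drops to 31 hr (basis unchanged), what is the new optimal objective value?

701.5

Both equipment and crew are binding at x*.
From A_Bᵀ y = c: 4·y_equipment + 5·y_crew = 65; 1·y_equipment + 3·y_crew = 28.5.
→ y_equipment = 7.5 and y_crew = 7.
Δz = y_equipment·Δb = 7.5 × (-3) = -22.5, so new z* = 724 − 22.5 = 701.5.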